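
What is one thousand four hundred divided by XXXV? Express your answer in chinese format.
Convert one thousand four hundred (English words) → 1×1000 + 4×100 = 1400 (decimal)
Convert XXXV (Roman numeral) → 10 + 10 + 10 + 5 = 35 (decimal)
Compute 1400 ÷ 35 = 40
Convert 40 (decimal) → 40 = 4×10 → 四十 (Chinese numeral)
四十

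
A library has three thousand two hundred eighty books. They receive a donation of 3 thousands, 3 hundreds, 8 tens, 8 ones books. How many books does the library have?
Convert three thousand two hundred eighty (English words) → 3×1000 + 2×100 + 80 = 3280 (decimal)
Convert 3 thousands, 3 hundreds, 8 tens, 8 ones (place-value notation) → 3×1000 + 3×100 + 8×10 + 8 = 3388 (decimal)
Compute 3280 + 3388 = 6668
6668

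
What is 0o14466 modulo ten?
Convert 0o14466 (octal) → 1×4096 + 4×512 + 4×64 + 6×8 + 6 = 6454 (decimal)
Convert ten (English words) → 10 (decimal)
Compute 6454 mod 10 = 4
4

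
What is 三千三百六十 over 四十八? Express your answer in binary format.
Convert 三千三百六十 (Chinese numeral) → 3×1000 + 3×100 + 6×10 = 3360 (decimal)
Convert 四十八 (Chinese numeral) → 4×10 + 8 = 48 (decimal)
Compute 3360 ÷ 48 = 70
Convert 70 (decimal) → 70 = 64 + 4 + 2 → 0b1000110 (binary)
0b1000110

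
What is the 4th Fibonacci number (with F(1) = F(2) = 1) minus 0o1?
The 4th Fibonacci number (with F(1) = F(2) = 1): 1, 1, 2, 3 → 3
Convert 0o1 (octal) → 1 (decimal)
Compute 3 - 1 = 2
2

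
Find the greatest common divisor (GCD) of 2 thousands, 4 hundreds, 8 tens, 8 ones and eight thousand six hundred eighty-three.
Convert 2 thousands, 4 hundreds, 8 tens, 8 ones (place-value notation) → 2×1000 + 4×100 + 8×10 + 8 = 2488 (decimal)
Convert eight thousand six hundred eighty-three (English words) → 8×1000 + 6×100 + 83 = 8683 (decimal)
Compute gcd(2488, 8683) = 1
1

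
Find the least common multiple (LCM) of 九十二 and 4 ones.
Convert 九十二 (Chinese numeral) → 9×10 + 2 = 92 (decimal)
Convert 4 ones (place-value notation) → 4 (decimal)
Compute lcm(92, 4) = 92
92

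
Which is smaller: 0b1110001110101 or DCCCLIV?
Convert 0b1110001110101 (binary) → 4096 + 2048 + 1024 + 64 + 32 + 16 + 4 + 1 = 7285 (decimal)
Convert DCCCLIV (Roman numeral) → 500 + 100 + 100 + 100 + 50 + 4 = 854 (decimal)
Compare 7285 vs 854: smaller = 854
854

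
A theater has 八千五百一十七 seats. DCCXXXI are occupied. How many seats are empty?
Convert 八千五百一十七 (Chinese numeral) → 8×1000 + 5×100 + 1×10 + 7 = 8517 (decimal)
Convert DCCXXXI (Roman numeral) → 500 + 100 + 100 + 10 + 10 + 10 + 1 = 731 (decimal)
Compute 8517 - 731 = 7786
7786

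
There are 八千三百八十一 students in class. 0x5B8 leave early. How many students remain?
Convert 八千三百八十一 (Chinese numeral) → 8×1000 + 3×100 + 8×10 + 1 = 8381 (decimal)
Convert 0x5B8 (hexadecimal) → 5×256 + 11×16 + 8 = 1464 (decimal)
Compute 8381 - 1464 = 6917
6917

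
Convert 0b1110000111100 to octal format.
Convert 0b1110000111100 (binary) → 4096 + 2048 + 1024 + 32 + 16 + 8 + 4 = 7228 (decimal)
Convert 7228 (decimal) → 7228 = 1×4096 + 6×512 + 7×8 + 4 → 0o16074 (octal)
0o16074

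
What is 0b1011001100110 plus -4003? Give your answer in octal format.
Convert 0b1011001100110 (binary) → 4096 + 1024 + 512 + 64 + 32 + 4 + 2 = 5734 (decimal)
Compute 5734 + -4003 = 1731
Convert 1731 (decimal) → 1731 = 3×512 + 3×64 + 3 → 0o3303 (octal)
0o3303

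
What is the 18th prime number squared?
The 18th prime number = 61
Compute 61² = 61 × 61 = 3721
3721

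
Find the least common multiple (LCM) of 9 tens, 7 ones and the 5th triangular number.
Convert 9 tens, 7 ones (place-value notation) → 9×10 + 7 = 97 (decimal)
Convert the 5th triangular number (triangular index) → 5×6/2 = 15 (decimal)
Compute lcm(97, 15) = 1455
1455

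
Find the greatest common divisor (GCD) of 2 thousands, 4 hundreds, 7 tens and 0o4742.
Convert 2 thousands, 4 hundreds, 7 tens (place-value notation) → 2×1000 + 4×100 + 7×10 = 2470 (decimal)
Convert 0o4742 (octal) → 4×512 + 7×64 + 4×8 + 2 = 2530 (decimal)
Compute gcd(2470, 2530) = 10
10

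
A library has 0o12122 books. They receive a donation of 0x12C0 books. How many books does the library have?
Convert 0o12122 (octal) → 1×4096 + 2×512 + 1×64 + 2×8 + 2 = 5202 (decimal)
Convert 0x12C0 (hexadecimal) → 1×4096 + 2×256 + 12×16 = 4800 (decimal)
Compute 5202 + 4800 = 10002
10002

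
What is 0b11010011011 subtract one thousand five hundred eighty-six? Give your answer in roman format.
Convert 0b11010011011 (binary) → 1024 + 512 + 128 + 16 + 8 + 2 + 1 = 1691 (decimal)
Convert one thousand five hundred eighty-six (English words) → 1×1000 + 5×100 + 86 = 1586 (decimal)
Compute 1691 - 1586 = 105
Convert 105 (decimal) → 105 = 100 + 5 → CV (Roman numeral)
CV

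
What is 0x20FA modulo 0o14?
Convert 0x20FA (hexadecimal) → 2×4096 + 15×16 + 10 = 8442 (decimal)
Convert 0o14 (octal) → 1×8 + 4 = 12 (decimal)
Compute 8442 mod 12 = 6
6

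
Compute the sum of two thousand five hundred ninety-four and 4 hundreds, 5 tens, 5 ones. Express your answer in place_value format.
Convert two thousand five hundred ninety-four (English words) → 2×1000 + 5×100 + 94 = 2594 (decimal)
Convert 4 hundreds, 5 tens, 5 ones (place-value notation) → 4×100 + 5×10 + 5 = 455 (decimal)
Compute 2594 + 455 = 3049
Convert 3049 (decimal) → 3049 = 3×1000 + 4×10 + 9 → 3 thousands, 4 tens, 9 ones (place-value notation)
3 thousands, 4 tens, 9 ones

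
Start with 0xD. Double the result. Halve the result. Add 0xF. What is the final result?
Convert 0xD (hexadecimal) → 13 (decimal)
Start: 13
13 × 2 = 26
26 ÷ 2 = 13
Convert 0xF (hexadecimal) → 15 (decimal)
13 + 15 = 28
28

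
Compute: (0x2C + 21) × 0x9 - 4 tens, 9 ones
Convert 0x2C (hexadecimal) → 2×16 + 12 = 44 (decimal)
Convert 0x9 (hexadecimal) → 9 (decimal)
Convert 4 tens, 9 ones (place-value notation) → 4×10 + 9 = 49 (decimal)
Expression in decimal: (44 + 21) × 9 - 49
Parentheses first: 44 + 21 = 65
Multiply: 65 × 9 = 585
Subtract: 585 - 49 = 536
536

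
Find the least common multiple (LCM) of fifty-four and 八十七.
Convert fifty-four (English words) → 54 (decimal)
Convert 八十七 (Chinese numeral) → 8×10 + 7 = 87 (decimal)
Compute lcm(54, 87) = 1566
1566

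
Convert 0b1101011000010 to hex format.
Convert 0b1101011000010 (binary) → 4096 + 2048 + 512 + 128 + 64 + 2 = 6850 (decimal)
Convert 6850 (decimal) → 6850 = 1×4096 + 10×256 + 12×16 + 2 → 0x1AC2 (hexadecimal)
0x1AC2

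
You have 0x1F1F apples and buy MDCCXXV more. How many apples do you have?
Convert 0x1F1F (hexadecimal) → 1×4096 + 15×256 + 1×16 + 15 = 7967 (decimal)
Convert MDCCXXV (Roman numeral) → 1000 + 500 + 100 + 100 + 10 + 10 + 5 = 1725 (decimal)
Compute 7967 + 1725 = 9692
9692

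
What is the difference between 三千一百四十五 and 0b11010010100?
Convert 三千一百四十五 (Chinese numeral) → 3×1000 + 1×100 + 4×10 + 5 = 3145 (decimal)
Convert 0b11010010100 (binary) → 1024 + 512 + 128 + 16 + 4 = 1684 (decimal)
Difference: |3145 - 1684| = 1461
1461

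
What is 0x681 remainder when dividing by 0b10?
Convert 0x681 (hexadecimal) → 6×256 + 8×16 + 1 = 1665 (decimal)
Convert 0b10 (binary) → 2 (decimal)
Compute 1665 mod 2 = 1
1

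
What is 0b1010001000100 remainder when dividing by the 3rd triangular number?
Convert 0b1010001000100 (binary) → 4096 + 1024 + 64 + 4 = 5188 (decimal)
Convert the 3rd triangular number (triangular index) → 3×4/2 = 6 (decimal)
Compute 5188 mod 6 = 4
4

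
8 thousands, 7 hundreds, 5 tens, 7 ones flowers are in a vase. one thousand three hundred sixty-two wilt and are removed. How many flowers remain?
Convert 8 thousands, 7 hundreds, 5 tens, 7 ones (place-value notation) → 8×1000 + 7×100 + 5×10 + 7 = 8757 (decimal)
Convert one thousand three hundred sixty-two (English words) → 1×1000 + 3×100 + 62 = 1362 (decimal)
Compute 8757 - 1362 = 7395
7395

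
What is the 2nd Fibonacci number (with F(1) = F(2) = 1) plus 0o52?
The 2nd Fibonacci number (with F(1) = F(2) = 1) = 1
Convert 0o52 (octal) → 5×8 + 2 = 42 (decimal)
Compute 1 + 42 = 43
43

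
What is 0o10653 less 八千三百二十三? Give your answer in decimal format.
Convert 0o10653 (octal) → 1×4096 + 6×64 + 5×8 + 3 = 4523 (decimal)
Convert 八千三百二十三 (Chinese numeral) → 8×1000 + 3×100 + 2×10 + 3 = 8323 (decimal)
Compute 4523 - 8323 = -3800
-3800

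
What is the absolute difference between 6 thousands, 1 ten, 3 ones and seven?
Convert 6 thousands, 1 ten, 3 ones (place-value notation) → 6×1000 + 1×10 + 3 = 6013 (decimal)
Convert seven (English words) → 7 (decimal)
Compute |6013 - 7| = 6006
6006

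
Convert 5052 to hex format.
Convert 5052 (decimal) → 5052 = 1×4096 + 3×256 + 11×16 + 12 → 0x13BC (hexadecimal)
0x13BC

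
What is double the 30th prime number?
The 30th prime number = 113
Compute 113 × 2 = 226
226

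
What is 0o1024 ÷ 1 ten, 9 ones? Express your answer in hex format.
Convert 0o1024 (octal) → 1×512 + 2×8 + 4 = 532 (decimal)
Convert 1 ten, 9 ones (place-value notation) → 1×10 + 9 = 19 (decimal)
Compute 532 ÷ 19 = 28
Convert 28 (decimal) → 28 = 1×16 + 12 → 0x1C (hexadecimal)
0x1C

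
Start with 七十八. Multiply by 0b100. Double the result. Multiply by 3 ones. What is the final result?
Convert 七十八 (Chinese numeral) → 7×10 + 8 = 78 (decimal)
Start: 78
Convert 0b100 (binary) → 4 (decimal)
78 × 4 = 312
312 × 2 = 624
Convert 3 ones (place-value notation) → 3 (decimal)
624 × 3 = 1872
1872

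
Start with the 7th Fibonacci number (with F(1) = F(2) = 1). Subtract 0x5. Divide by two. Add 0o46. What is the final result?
Convert the 7th Fibonacci number (with F(1) = F(2) = 1) (Fibonacci index) → 1, 1, 2, 3, 5, 8, 13 → 13 (decimal)
Start: 13
Convert 0x5 (hexadecimal) → 5 (decimal)
13 - 5 = 8
Convert two (English words) → 2 (decimal)
8 ÷ 2 = 4
Convert 0o46 (octal) → 4×8 + 6 = 38 (decimal)
4 + 38 = 42
42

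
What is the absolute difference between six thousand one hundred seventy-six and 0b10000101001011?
Convert six thousand one hundred seventy-six (English words) → 6×1000 + 1×100 + 76 = 6176 (decimal)
Convert 0b10000101001011 (binary) → 8192 + 256 + 64 + 8 + 2 + 1 = 8523 (decimal)
Compute |6176 - 8523| = 2347
2347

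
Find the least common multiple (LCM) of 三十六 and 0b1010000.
Convert 三十六 (Chinese numeral) → 3×10 + 6 = 36 (decimal)
Convert 0b1010000 (binary) → 64 + 16 = 80 (decimal)
Compute lcm(36, 80) = 720
720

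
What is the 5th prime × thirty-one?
Convert the 5th prime (prime index) → 11 (decimal)
Convert thirty-one (English words) → 31 (decimal)
Compute 11 × 31 = 341
341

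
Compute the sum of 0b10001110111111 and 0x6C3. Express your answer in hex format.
Convert 0b10001110111111 (binary) → 8192 + 512 + 256 + 128 + 32 + 16 + 8 + 4 + 2 + 1 = 9151 (decimal)
Convert 0x6C3 (hexadecimal) → 6×256 + 12×16 + 3 = 1731 (decimal)
Compute 9151 + 1731 = 10882
Convert 10882 (decimal) → 10882 = 2×4096 + 10×256 + 8×16 + 2 → 0x2A82 (hexadecimal)
0x2A82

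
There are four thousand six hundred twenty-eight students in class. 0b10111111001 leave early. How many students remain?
Convert four thousand six hundred twenty-eight (English words) → 4×1000 + 6×100 + 28 = 4628 (decimal)
Convert 0b10111111001 (binary) → 1024 + 256 + 128 + 64 + 32 + 16 + 8 + 1 = 1529 (decimal)
Compute 4628 - 1529 = 3099
3099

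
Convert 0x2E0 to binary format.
Convert 0x2E0 (hexadecimal) → 2×256 + 14×16 = 736 (decimal)
Convert 736 (decimal) → 736 = 512 + 128 + 64 + 32 → 0b1011100000 (binary)
0b1011100000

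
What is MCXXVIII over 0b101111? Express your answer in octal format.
Convert MCXXVIII (Roman numeral) → 1000 + 100 + 10 + 10 + 5 + 1 + 1 + 1 = 1128 (decimal)
Convert 0b101111 (binary) → 32 + 8 + 4 + 2 + 1 = 47 (decimal)
Compute 1128 ÷ 47 = 24
Convert 24 (decimal) → 24 = 3×8 → 0o30 (octal)
0o30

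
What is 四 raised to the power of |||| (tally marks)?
Convert 四 (Chinese numeral) → 4 (decimal)
Convert |||| (tally marks) → 4 (decimal)
Compute 4 ^ 4 = 256
256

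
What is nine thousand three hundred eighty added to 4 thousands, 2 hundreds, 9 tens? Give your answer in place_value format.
Convert nine thousand three hundred eighty (English words) → 9×1000 + 3×100 + 80 = 9380 (decimal)
Convert 4 thousands, 2 hundreds, 9 tens (place-value notation) → 4×1000 + 2×100 + 9×10 = 4290 (decimal)
Compute 9380 + 4290 = 13670
Convert 13670 (decimal) → 13670 = 13×1000 + 6×100 + 7×10 → 13 thousands, 6 hundreds, 7 tens (place-value notation)
13 thousands, 6 hundreds, 7 tens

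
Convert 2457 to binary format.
Convert 2457 (decimal) → 2457 = 2048 + 256 + 128 + 16 + 8 + 1 → 0b100110011001 (binary)
0b100110011001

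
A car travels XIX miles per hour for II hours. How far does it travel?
Convert XIX (Roman numeral) → 10 + 9 = 19 (decimal)
Convert II (Roman numeral) → 1 + 1 = 2 (decimal)
Compute 19 × 2 = 38
38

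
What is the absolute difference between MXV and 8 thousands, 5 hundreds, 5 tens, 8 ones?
Convert MXV (Roman numeral) → 1000 + 10 + 5 = 1015 (decimal)
Convert 8 thousands, 5 hundreds, 5 tens, 8 ones (place-value notation) → 8×1000 + 5×100 + 5×10 + 8 = 8558 (decimal)
Compute |1015 - 8558| = 7543
7543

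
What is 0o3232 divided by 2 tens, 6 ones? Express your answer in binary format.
Convert 0o3232 (octal) → 3×512 + 2×64 + 3×8 + 2 = 1690 (decimal)
Convert 2 tens, 6 ones (place-value notation) → 2×10 + 6 = 26 (decimal)
Compute 1690 ÷ 26 = 65
Convert 65 (decimal) → 65 = 64 + 1 → 0b1000001 (binary)
0b1000001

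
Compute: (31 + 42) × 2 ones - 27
Convert 2 ones (place-value notation) → 2 (decimal)
Expression in decimal: (31 + 42) × 2 - 27
Parentheses first: 31 + 42 = 73
Multiply: 73 × 2 = 146
Subtract: 146 - 27 = 119
119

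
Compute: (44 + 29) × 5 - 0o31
Convert 0o31 (octal) → 3×8 + 1 = 25 (decimal)
Expression in decimal: (44 + 29) × 5 - 25
Parentheses first: 44 + 29 = 73
Multiply: 73 × 5 = 365
Subtract: 365 - 25 = 340
340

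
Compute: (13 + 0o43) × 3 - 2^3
Convert 0o43 (octal) → 4×8 + 3 = 35 (decimal)
Convert 2^3 (power) → 8 (decimal)
Expression in decimal: (13 + 35) × 3 - 8
Parentheses first: 13 + 35 = 48
Multiply: 48 × 3 = 144
Subtract: 144 - 8 = 136
136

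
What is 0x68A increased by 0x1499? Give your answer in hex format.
Convert 0x68A (hexadecimal) → 6×256 + 8×16 + 10 = 1674 (decimal)
Convert 0x1499 (hexadecimal) → 1×4096 + 4×256 + 9×16 + 9 = 5273 (decimal)
Compute 1674 + 5273 = 6947
Convert 6947 (decimal) → 6947 = 1×4096 + 11×256 + 2×16 + 3 → 0x1B23 (hexadecimal)
0x1B23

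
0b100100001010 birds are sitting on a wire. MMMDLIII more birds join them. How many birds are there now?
Convert 0b100100001010 (binary) → 2048 + 256 + 8 + 2 = 2314 (decimal)
Convert MMMDLIII (Roman numeral) → 1000 + 1000 + 1000 + 500 + 50 + 1 + 1 + 1 = 3553 (decimal)
Compute 2314 + 3553 = 5867
5867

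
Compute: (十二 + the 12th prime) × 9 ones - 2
Convert 十二 (Chinese numeral) → 1×10 + 2 = 12 (decimal)
Convert the 12th prime (prime index) → 37 (decimal)
Convert 9 ones (place-value notation) → 9 (decimal)
Expression in decimal: (12 + 37) × 9 - 2
Parentheses first: 12 + 37 = 49
Multiply: 49 × 9 = 441
Subtract: 441 - 2 = 439
439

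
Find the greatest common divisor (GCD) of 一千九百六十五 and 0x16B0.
Convert 一千九百六十五 (Chinese numeral) → 1×1000 + 9×100 + 6×10 + 5 = 1965 (decimal)
Convert 0x16B0 (hexadecimal) → 1×4096 + 6×256 + 11×16 = 5808 (decimal)
Compute gcd(1965, 5808) = 3
3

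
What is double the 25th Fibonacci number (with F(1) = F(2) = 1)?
The 25th Fibonacci number (with F(1) = F(2) = 1) = 75025
Compute 75025 × 2 = 150050
150050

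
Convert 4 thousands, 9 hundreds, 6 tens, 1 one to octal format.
Convert 4 thousands, 9 hundreds, 6 tens, 1 one (place-value notation) → 4×1000 + 9×100 + 6×10 + 1 = 4961 (decimal)
Convert 4961 (decimal) → 4961 = 1×4096 + 1×512 + 5×64 + 4×8 + 1 → 0o11541 (octal)
0o11541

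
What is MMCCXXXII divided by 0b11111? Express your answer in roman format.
Convert MMCCXXXII (Roman numeral) → 1000 + 1000 + 100 + 100 + 10 + 10 + 10 + 1 + 1 = 2232 (decimal)
Convert 0b11111 (binary) → 16 + 8 + 4 + 2 + 1 = 31 (decimal)
Compute 2232 ÷ 31 = 72
Convert 72 (decimal) → 72 = 50 + 10 + 10 + 1 + 1 → LXXII (Roman numeral)
LXXII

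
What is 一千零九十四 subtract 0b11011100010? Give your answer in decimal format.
Convert 一千零九十四 (Chinese numeral) → 1×1000 + 9×10 + 4 = 1094 (decimal)
Convert 0b11011100010 (binary) → 1024 + 512 + 128 + 64 + 32 + 2 = 1762 (decimal)
Compute 1094 - 1762 = -668
-668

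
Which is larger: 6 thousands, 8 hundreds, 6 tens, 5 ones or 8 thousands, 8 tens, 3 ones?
Convert 6 thousands, 8 hundreds, 6 tens, 5 ones (place-value notation) → 6×1000 + 8×100 + 6×10 + 5 = 6865 (decimal)
Convert 8 thousands, 8 tens, 3 ones (place-value notation) → 8×1000 + 8×10 + 3 = 8083 (decimal)
Compare 6865 vs 8083: larger = 8083
8083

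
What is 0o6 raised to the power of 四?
Convert 0o6 (octal) → 6 (decimal)
Convert 四 (Chinese numeral) → 4 (decimal)
Compute 6 ^ 4 = 1296
1296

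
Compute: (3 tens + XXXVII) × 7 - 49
Convert 3 tens (place-value notation) → 3×10 = 30 (decimal)
Convert XXXVII (Roman numeral) → 10 + 10 + 10 + 5 + 1 + 1 = 37 (decimal)
Expression in decimal: (30 + 37) × 7 - 49
Parentheses first: 30 + 37 = 67
Multiply: 67 × 7 = 469
Subtract: 469 - 49 = 420
420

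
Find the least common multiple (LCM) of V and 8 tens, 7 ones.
Convert V (Roman numeral) → 5 (decimal)
Convert 8 tens, 7 ones (place-value notation) → 8×10 + 7 = 87 (decimal)
Compute lcm(5, 87) = 435
435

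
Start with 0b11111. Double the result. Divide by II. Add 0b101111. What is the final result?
Convert 0b11111 (binary) → 16 + 8 + 4 + 2 + 1 = 31 (decimal)
Start: 31
31 × 2 = 62
Convert II (Roman numeral) → 1 + 1 = 2 (decimal)
62 ÷ 2 = 31
Convert 0b101111 (binary) → 32 + 8 + 4 + 2 + 1 = 47 (decimal)
31 + 47 = 78
78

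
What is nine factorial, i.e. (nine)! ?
Convert nine (English words) → 9 (decimal)
Compute 9! = 362880
362880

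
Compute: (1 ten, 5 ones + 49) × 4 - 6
Convert 1 ten, 5 ones (place-value notation) → 1×10 + 5 = 15 (decimal)
Expression in decimal: (15 + 49) × 4 - 6
Parentheses first: 15 + 49 = 64
Multiply: 64 × 4 = 256
Subtract: 256 - 6 = 250
250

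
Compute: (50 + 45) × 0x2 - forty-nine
Convert 0x2 (hexadecimal) → 2 (decimal)
Convert forty-nine (English words) → 49 (decimal)
Expression in decimal: (50 + 45) × 2 - 49
Parentheses first: 50 + 45 = 95
Multiply: 95 × 2 = 190
Subtract: 190 - 49 = 141
141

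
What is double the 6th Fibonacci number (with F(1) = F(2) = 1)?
The 6th Fibonacci number (with F(1) = F(2) = 1): 1, 1, 2, 3, 5, 8 → 8
Compute 8 × 2 = 16
16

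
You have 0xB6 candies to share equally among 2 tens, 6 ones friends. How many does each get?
Convert 0xB6 (hexadecimal) → 11×16 + 6 = 182 (decimal)
Convert 2 tens, 6 ones (place-value notation) → 2×10 + 6 = 26 (decimal)
Compute 182 ÷ 26 = 7
7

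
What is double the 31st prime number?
The 31st prime number = 127
Compute 127 × 2 = 254
254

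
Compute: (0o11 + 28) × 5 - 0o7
Convert 0o11 (octal) → 1×8 + 1 = 9 (decimal)
Convert 0o7 (octal) → 7 (decimal)
Expression in decimal: (9 + 28) × 5 - 7
Parentheses first: 9 + 28 = 37
Multiply: 37 × 5 = 185
Subtract: 185 - 7 = 178
178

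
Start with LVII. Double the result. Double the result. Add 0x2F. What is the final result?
Convert LVII (Roman numeral) → 50 + 5 + 1 + 1 = 57 (decimal)
Start: 57
57 × 2 = 114
114 × 2 = 228
Convert 0x2F (hexadecimal) → 2×16 + 15 = 47 (decimal)
228 + 47 = 275
275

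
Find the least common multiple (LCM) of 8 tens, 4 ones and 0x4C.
Convert 8 tens, 4 ones (place-value notation) → 8×10 + 4 = 84 (decimal)
Convert 0x4C (hexadecimal) → 4×16 + 12 = 76 (decimal)
Compute lcm(84, 76) = 1596
1596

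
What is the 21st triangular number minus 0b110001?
The 21st triangular number = 21×22/2 = 231
Convert 0b110001 (binary) → 32 + 16 + 1 = 49 (decimal)
Compute 231 - 49 = 182
182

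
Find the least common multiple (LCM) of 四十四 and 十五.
Convert 四十四 (Chinese numeral) → 4×10 + 4 = 44 (decimal)
Convert 十五 (Chinese numeral) → 1×10 + 5 = 15 (decimal)
Compute lcm(44, 15) = 660
660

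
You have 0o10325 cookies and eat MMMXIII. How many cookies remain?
Convert 0o10325 (octal) → 1×4096 + 3×64 + 2×8 + 5 = 4309 (decimal)
Convert MMMXIII (Roman numeral) → 1000 + 1000 + 1000 + 10 + 1 + 1 + 1 = 3013 (decimal)
Compute 4309 - 3013 = 1296
1296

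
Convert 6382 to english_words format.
Convert 6382 (decimal) → 6382 = 6×1000 + 3×100 + 82 → six thousand three hundred eighty-two (English words)
six thousand three hundred eighty-two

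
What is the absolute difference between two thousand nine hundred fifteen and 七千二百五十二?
Convert two thousand nine hundred fifteen (English words) → 2×1000 + 9×100 + 15 = 2915 (decimal)
Convert 七千二百五十二 (Chinese numeral) → 7×1000 + 2×100 + 5×10 + 2 = 7252 (decimal)
Compute |2915 - 7252| = 4337
4337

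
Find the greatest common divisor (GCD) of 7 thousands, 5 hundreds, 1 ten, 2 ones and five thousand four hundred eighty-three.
Convert 7 thousands, 5 hundreds, 1 ten, 2 ones (place-value notation) → 7×1000 + 5×100 + 1×10 + 2 = 7512 (decimal)
Convert five thousand four hundred eighty-three (English words) → 5×1000 + 4×100 + 83 = 5483 (decimal)
Compute gcd(7512, 5483) = 1
1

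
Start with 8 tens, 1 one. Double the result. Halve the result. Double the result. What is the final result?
Convert 8 tens, 1 one (place-value notation) → 8×10 + 1 = 81 (decimal)
Start: 81
81 × 2 = 162
162 ÷ 2 = 81
81 × 2 = 162
162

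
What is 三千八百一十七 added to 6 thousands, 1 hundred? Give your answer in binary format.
Convert 三千八百一十七 (Chinese numeral) → 3×1000 + 8×100 + 1×10 + 7 = 3817 (decimal)
Convert 6 thousands, 1 hundred (place-value notation) → 6×1000 + 1×100 = 6100 (decimal)
Compute 3817 + 6100 = 9917
Convert 9917 (decimal) → 9917 = 8192 + 1024 + 512 + 128 + 32 + 16 + 8 + 4 + 1 → 0b10011010111101 (binary)
0b10011010111101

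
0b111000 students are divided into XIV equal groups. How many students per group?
Convert 0b111000 (binary) → 32 + 16 + 8 = 56 (decimal)
Convert XIV (Roman numeral) → 10 + 4 = 14 (decimal)
Compute 56 ÷ 14 = 4
4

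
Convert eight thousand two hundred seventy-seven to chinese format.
Convert eight thousand two hundred seventy-seven (English words) → 8×1000 + 2×100 + 77 = 8277 (decimal)
Convert 8277 (decimal) → 8277 = 8×1000 + 2×100 + 7×10 + 7 → 八千二百七十七 (Chinese numeral)
八千二百七十七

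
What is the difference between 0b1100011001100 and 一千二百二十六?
Convert 0b1100011001100 (binary) → 4096 + 2048 + 128 + 64 + 8 + 4 = 6348 (decimal)
Convert 一千二百二十六 (Chinese numeral) → 1×1000 + 2×100 + 2×10 + 6 = 1226 (decimal)
Difference: |6348 - 1226| = 5122
5122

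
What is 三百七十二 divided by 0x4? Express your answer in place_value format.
Convert 三百七十二 (Chinese numeral) → 3×100 + 7×10 + 2 = 372 (decimal)
Convert 0x4 (hexadecimal) → 4 (decimal)
Compute 372 ÷ 4 = 93
Convert 93 (decimal) → 93 = 9×10 + 3 → 9 tens, 3 ones (place-value notation)
9 tens, 3 ones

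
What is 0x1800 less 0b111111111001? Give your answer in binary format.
Convert 0x1800 (hexadecimal) → 1×4096 + 8×256 = 6144 (decimal)
Convert 0b111111111001 (binary) → 2048 + 1024 + 512 + 256 + 128 + 64 + 32 + 16 + 8 + 1 = 4089 (decimal)
Compute 6144 - 4089 = 2055
Convert 2055 (decimal) → 2055 = 2048 + 4 + 2 + 1 → 0b100000000111 (binary)
0b100000000111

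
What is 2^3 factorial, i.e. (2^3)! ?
Convert 2^3 (power) → 8 (decimal)
Compute 8! = 40320
40320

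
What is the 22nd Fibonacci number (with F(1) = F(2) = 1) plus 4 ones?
The 22nd Fibonacci number (with F(1) = F(2) = 1) = 17711
Convert 4 ones (place-value notation) → 4 (decimal)
Compute 17711 + 4 = 17715
17715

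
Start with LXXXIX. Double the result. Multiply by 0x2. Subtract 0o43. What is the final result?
Convert LXXXIX (Roman numeral) → 50 + 10 + 10 + 10 + 9 = 89 (decimal)
Start: 89
89 × 2 = 178
Convert 0x2 (hexadecimal) → 2 (decimal)
178 × 2 = 356
Convert 0o43 (octal) → 4×8 + 3 = 35 (decimal)
356 - 35 = 321
321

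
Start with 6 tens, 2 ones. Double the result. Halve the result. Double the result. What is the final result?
Convert 6 tens, 2 ones (place-value notation) → 6×10 + 2 = 62 (decimal)
Start: 62
62 × 2 = 124
124 ÷ 2 = 62
62 × 2 = 124
124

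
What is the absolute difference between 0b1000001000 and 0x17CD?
Convert 0b1000001000 (binary) → 512 + 8 = 520 (decimal)
Convert 0x17CD (hexadecimal) → 1×4096 + 7×256 + 12×16 + 13 = 6093 (decimal)
Compute |520 - 6093| = 5573
5573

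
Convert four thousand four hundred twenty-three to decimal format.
Convert four thousand four hundred twenty-three (English words) → 4×1000 + 4×100 + 23 = 4423 (decimal)
4423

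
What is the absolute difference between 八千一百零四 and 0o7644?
Convert 八千一百零四 (Chinese numeral) → 8×1000 + 1×100 + 4 = 8104 (decimal)
Convert 0o7644 (octal) → 7×512 + 6×64 + 4×8 + 4 = 4004 (decimal)
Compute |8104 - 4004| = 4100
4100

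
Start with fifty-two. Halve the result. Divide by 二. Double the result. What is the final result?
Convert fifty-two (English words) → 52 (decimal)
Start: 52
52 ÷ 2 = 26
Convert 二 (Chinese numeral) → 2 (decimal)
26 ÷ 2 = 13
13 × 2 = 26
26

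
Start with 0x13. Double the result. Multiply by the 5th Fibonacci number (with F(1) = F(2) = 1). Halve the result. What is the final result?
Convert 0x13 (hexadecimal) → 1×16 + 3 = 19 (decimal)
Start: 19
19 × 2 = 38
Convert the 5th Fibonacci number (with F(1) = F(2) = 1) (Fibonacci index) → 1, 1, 2, 3, 5 → 5 (decimal)
38 × 5 = 190
190 ÷ 2 = 95
95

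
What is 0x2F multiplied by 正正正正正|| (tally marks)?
Convert 0x2F (hexadecimal) → 2×16 + 15 = 47 (decimal)
Convert 正正正正正|| (tally marks) → 5 + 5 + 5 + 5 + 5 + 2 = 27 (decimal)
Compute 47 × 27 = 1269
1269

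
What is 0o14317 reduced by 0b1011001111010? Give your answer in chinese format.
Convert 0o14317 (octal) → 1×4096 + 4×512 + 3×64 + 1×8 + 7 = 6351 (decimal)
Convert 0b1011001111010 (binary) → 4096 + 1024 + 512 + 64 + 32 + 16 + 8 + 2 = 5754 (decimal)
Compute 6351 - 5754 = 597
Convert 597 (decimal) → 597 = 5×100 + 9×10 + 7 → 五百九十七 (Chinese numeral)
五百九十七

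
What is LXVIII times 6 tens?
Convert LXVIII (Roman numeral) → 50 + 10 + 5 + 1 + 1 + 1 = 68 (decimal)
Convert 6 tens (place-value notation) → 6×10 = 60 (decimal)
Compute 68 × 60 = 4080
4080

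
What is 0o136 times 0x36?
Convert 0o136 (octal) → 1×64 + 3×8 + 6 = 94 (decimal)
Convert 0x36 (hexadecimal) → 3×16 + 6 = 54 (decimal)
Compute 94 × 54 = 5076
5076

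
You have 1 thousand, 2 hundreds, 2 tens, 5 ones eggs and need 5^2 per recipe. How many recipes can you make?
Convert 1 thousand, 2 hundreds, 2 tens, 5 ones (place-value notation) → 1×1000 + 2×100 + 2×10 + 5 = 1225 (decimal)
Convert 5^2 (power) → 25 (decimal)
Compute 1225 ÷ 25 = 49
49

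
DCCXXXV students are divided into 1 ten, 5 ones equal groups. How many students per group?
Convert DCCXXXV (Roman numeral) → 500 + 100 + 100 + 10 + 10 + 10 + 5 = 735 (decimal)
Convert 1 ten, 5 ones (place-value notation) → 1×10 + 5 = 15 (decimal)
Compute 735 ÷ 15 = 49
49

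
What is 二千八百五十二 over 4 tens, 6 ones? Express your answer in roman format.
Convert 二千八百五十二 (Chinese numeral) → 2×1000 + 8×100 + 5×10 + 2 = 2852 (decimal)
Convert 4 tens, 6 ones (place-value notation) → 4×10 + 6 = 46 (decimal)
Compute 2852 ÷ 46 = 62
Convert 62 (decimal) → 62 = 50 + 10 + 1 + 1 → LXII (Roman numeral)
LXII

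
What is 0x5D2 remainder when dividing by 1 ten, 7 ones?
Convert 0x5D2 (hexadecimal) → 5×256 + 13×16 + 2 = 1490 (decimal)
Convert 1 ten, 7 ones (place-value notation) → 1×10 + 7 = 17 (decimal)
Compute 1490 mod 17 = 11
11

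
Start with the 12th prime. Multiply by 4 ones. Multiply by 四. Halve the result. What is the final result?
Convert the 12th prime (prime index) → 37 (decimal)
Start: 37
Convert 4 ones (place-value notation) → 4 (decimal)
37 × 4 = 148
Convert 四 (Chinese numeral) → 4 (decimal)
148 × 4 = 592
592 ÷ 2 = 296
296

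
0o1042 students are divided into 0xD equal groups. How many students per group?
Convert 0o1042 (octal) → 1×512 + 4×8 + 2 = 546 (decimal)
Convert 0xD (hexadecimal) → 13 (decimal)
Compute 546 ÷ 13 = 42
42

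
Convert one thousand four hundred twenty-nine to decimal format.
Convert one thousand four hundred twenty-nine (English words) → 1×1000 + 4×100 + 29 = 1429 (decimal)
1429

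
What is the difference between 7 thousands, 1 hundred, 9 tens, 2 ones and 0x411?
Convert 7 thousands, 1 hundred, 9 tens, 2 ones (place-value notation) → 7×1000 + 1×100 + 9×10 + 2 = 7192 (decimal)
Convert 0x411 (hexadecimal) → 4×256 + 1×16 + 1 = 1041 (decimal)
Difference: |7192 - 1041| = 6151
6151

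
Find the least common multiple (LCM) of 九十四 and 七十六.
Convert 九十四 (Chinese numeral) → 9×10 + 4 = 94 (decimal)
Convert 七十六 (Chinese numeral) → 7×10 + 6 = 76 (decimal)
Compute lcm(94, 76) = 3572
3572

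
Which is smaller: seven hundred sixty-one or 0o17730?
Convert seven hundred sixty-one (English words) → 7×100 + 61 = 761 (decimal)
Convert 0o17730 (octal) → 1×4096 + 7×512 + 7×64 + 3×8 = 8152 (decimal)
Compare 761 vs 8152: smaller = 761
761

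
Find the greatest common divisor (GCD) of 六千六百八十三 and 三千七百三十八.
Convert 六千六百八十三 (Chinese numeral) → 6×1000 + 6×100 + 8×10 + 3 = 6683 (decimal)
Convert 三千七百三十八 (Chinese numeral) → 3×1000 + 7×100 + 3×10 + 8 = 3738 (decimal)
Compute gcd(6683, 3738) = 1
1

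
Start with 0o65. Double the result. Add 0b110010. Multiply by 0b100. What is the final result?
Convert 0o65 (octal) → 6×8 + 5 = 53 (decimal)
Start: 53
53 × 2 = 106
Convert 0b110010 (binary) → 32 + 16 + 2 = 50 (decimal)
106 + 50 = 156
Convert 0b100 (binary) → 4 (decimal)
156 × 4 = 624
624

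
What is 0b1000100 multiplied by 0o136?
Convert 0b1000100 (binary) → 64 + 4 = 68 (decimal)
Convert 0o136 (octal) → 1×64 + 3×8 + 6 = 94 (decimal)
Compute 68 × 94 = 6392
6392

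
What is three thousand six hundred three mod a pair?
Convert three thousand six hundred three (English words) → 3×1000 + 6×100 + 3 = 3603 (decimal)
Convert a pair (colloquial) → 2 (decimal)
Compute 3603 mod 2 = 1
1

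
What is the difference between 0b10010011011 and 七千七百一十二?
Convert 0b10010011011 (binary) → 1024 + 128 + 16 + 8 + 2 + 1 = 1179 (decimal)
Convert 七千七百一十二 (Chinese numeral) → 7×1000 + 7×100 + 1×10 + 2 = 7712 (decimal)
Difference: |1179 - 7712| = 6533
6533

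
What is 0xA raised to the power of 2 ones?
Convert 0xA (hexadecimal) → 10 (decimal)
Convert 2 ones (place-value notation) → 2 (decimal)
Compute 10 ^ 2 = 100
100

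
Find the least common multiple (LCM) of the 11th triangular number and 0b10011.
Convert the 11th triangular number (triangular index) → 11×12/2 = 66 (decimal)
Convert 0b10011 (binary) → 16 + 2 + 1 = 19 (decimal)
Compute lcm(66, 19) = 1254
1254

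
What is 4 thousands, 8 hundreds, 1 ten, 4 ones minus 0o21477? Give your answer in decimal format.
Convert 4 thousands, 8 hundreds, 1 ten, 4 ones (place-value notation) → 4×1000 + 8×100 + 1×10 + 4 = 4814 (decimal)
Convert 0o21477 (octal) → 2×4096 + 1×512 + 4×64 + 7×8 + 7 = 9023 (decimal)
Compute 4814 - 9023 = -4209
-4209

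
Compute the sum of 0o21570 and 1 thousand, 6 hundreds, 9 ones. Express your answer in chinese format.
Convert 0o21570 (octal) → 2×4096 + 1×512 + 5×64 + 7×8 = 9080 (decimal)
Convert 1 thousand, 6 hundreds, 9 ones (place-value notation) → 1×1000 + 6×100 + 9 = 1609 (decimal)
Compute 9080 + 1609 = 10689
Convert 10689 (decimal) → 10689 = 1×10000 + 6×100 + 8×10 + 9 → 一万零六百八十九 (Chinese numeral)
一万零六百八十九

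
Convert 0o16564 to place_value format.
Convert 0o16564 (octal) → 1×4096 + 6×512 + 5×64 + 6×8 + 4 = 7540 (decimal)
Convert 7540 (decimal) → 7540 = 7×1000 + 5×100 + 4×10 → 7 thousands, 5 hundreds, 4 tens (place-value notation)
7 thousands, 5 hundreds, 4 tens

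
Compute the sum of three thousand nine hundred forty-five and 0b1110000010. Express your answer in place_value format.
Convert three thousand nine hundred forty-five (English words) → 3×1000 + 9×100 + 45 = 3945 (decimal)
Convert 0b1110000010 (binary) → 512 + 256 + 128 + 2 = 898 (decimal)
Compute 3945 + 898 = 4843
Convert 4843 (decimal) → 4843 = 4×1000 + 8×100 + 4×10 + 3 → 4 thousands, 8 hundreds, 4 tens, 3 ones (place-value notation)
4 thousands, 8 hundreds, 4 tens, 3 ones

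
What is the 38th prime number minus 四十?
The 38th prime number = 163
Convert 四十 (Chinese numeral) → 4×10 = 40 (decimal)
Compute 163 - 40 = 123
123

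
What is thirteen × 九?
Convert thirteen (English words) → 13 (decimal)
Convert 九 (Chinese numeral) → 9 (decimal)
Compute 13 × 9 = 117
117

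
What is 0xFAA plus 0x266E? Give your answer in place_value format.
Convert 0xFAA (hexadecimal) → 15×256 + 10×16 + 10 = 4010 (decimal)
Convert 0x266E (hexadecimal) → 2×4096 + 6×256 + 6×16 + 14 = 9838 (decimal)
Compute 4010 + 9838 = 13848
Convert 13848 (decimal) → 13848 = 13×1000 + 8×100 + 4×10 + 8 → 13 thousands, 8 hundreds, 4 tens, 8 ones (place-value notation)
13 thousands, 8 hundreds, 4 tens, 8 ones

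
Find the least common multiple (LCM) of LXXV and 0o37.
Convert LXXV (Roman numeral) → 50 + 10 + 10 + 5 = 75 (decimal)
Convert 0o37 (octal) → 3×8 + 7 = 31 (decimal)
Compute lcm(75, 31) = 2325
2325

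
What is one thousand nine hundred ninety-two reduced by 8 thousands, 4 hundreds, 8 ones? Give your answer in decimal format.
Convert one thousand nine hundred ninety-two (English words) → 1×1000 + 9×100 + 92 = 1992 (decimal)
Convert 8 thousands, 4 hundreds, 8 ones (place-value notation) → 8×1000 + 4×100 + 8 = 8408 (decimal)
Compute 1992 - 8408 = -6416
-6416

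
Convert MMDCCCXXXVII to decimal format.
Convert MMDCCCXXXVII (Roman numeral) → 1000 + 1000 + 500 + 100 + 100 + 100 + 10 + 10 + 10 + 5 + 1 + 1 = 2837 (decimal)
2837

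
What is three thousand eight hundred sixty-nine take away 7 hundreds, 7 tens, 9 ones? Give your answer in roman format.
Convert three thousand eight hundred sixty-nine (English words) → 3×1000 + 8×100 + 69 = 3869 (decimal)
Convert 7 hundreds, 7 tens, 9 ones (place-value notation) → 7×100 + 7×10 + 9 = 779 (decimal)
Compute 3869 - 779 = 3090
Convert 3090 (decimal) → 3090 = 1000 + 1000 + 1000 + 90 → MMMXC (Roman numeral)
MMMXC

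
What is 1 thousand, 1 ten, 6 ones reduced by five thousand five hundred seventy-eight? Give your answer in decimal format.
Convert 1 thousand, 1 ten, 6 ones (place-value notation) → 1×1000 + 1×10 + 6 = 1016 (decimal)
Convert five thousand five hundred seventy-eight (English words) → 5×1000 + 5×100 + 78 = 5578 (decimal)
Compute 1016 - 5578 = -4562
-4562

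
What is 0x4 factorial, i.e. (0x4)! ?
Convert 0x4 (hexadecimal) → 4 (decimal)
Compute 4! = 24
24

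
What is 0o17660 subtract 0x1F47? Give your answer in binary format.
Convert 0o17660 (octal) → 1×4096 + 7×512 + 6×64 + 6×8 = 8112 (decimal)
Convert 0x1F47 (hexadecimal) → 1×4096 + 15×256 + 4×16 + 7 = 8007 (decimal)
Compute 8112 - 8007 = 105
Convert 105 (decimal) → 105 = 64 + 32 + 8 + 1 → 0b1101001 (binary)
0b1101001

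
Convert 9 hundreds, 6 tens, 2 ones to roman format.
Convert 9 hundreds, 6 tens, 2 ones (place-value notation) → 9×100 + 6×10 + 2 = 962 (decimal)
Convert 962 (decimal) → 962 = 900 + 50 + 10 + 1 + 1 → CMLXII (Roman numeral)
CMLXII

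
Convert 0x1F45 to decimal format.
Convert 0x1F45 (hexadecimal) → 1×4096 + 15×256 + 4×16 + 5 = 8005 (decimal)
8005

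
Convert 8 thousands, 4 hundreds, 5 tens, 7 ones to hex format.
Convert 8 thousands, 4 hundreds, 5 tens, 7 ones (place-value notation) → 8×1000 + 4×100 + 5×10 + 7 = 8457 (decimal)
Convert 8457 (decimal) → 8457 = 2×4096 + 1×256 + 9 → 0x2109 (hexadecimal)
0x2109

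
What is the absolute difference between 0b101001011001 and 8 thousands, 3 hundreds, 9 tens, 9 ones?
Convert 0b101001011001 (binary) → 2048 + 512 + 64 + 16 + 8 + 1 = 2649 (decimal)
Convert 8 thousands, 3 hundreds, 9 tens, 9 ones (place-value notation) → 8×1000 + 3×100 + 9×10 + 9 = 8399 (decimal)
Compute |2649 - 8399| = 5750
5750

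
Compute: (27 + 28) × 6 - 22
Parentheses first: 27 + 28 = 55
Multiply: 55 × 6 = 330
Subtract: 330 - 22 = 308
308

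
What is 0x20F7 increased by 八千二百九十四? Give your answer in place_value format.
Convert 0x20F7 (hexadecimal) → 2×4096 + 15×16 + 7 = 8439 (decimal)
Convert 八千二百九十四 (Chinese numeral) → 8×1000 + 2×100 + 9×10 + 4 = 8294 (decimal)
Compute 8439 + 8294 = 16733
Convert 16733 (decimal) → 16733 = 16×1000 + 7×100 + 3×10 + 3 → 16 thousands, 7 hundreds, 3 tens, 3 ones (place-value notation)
16 thousands, 7 hundreds, 3 tens, 3 ones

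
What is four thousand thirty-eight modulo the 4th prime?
Convert four thousand thirty-eight (English words) → 4×1000 + 38 = 4038 (decimal)
Convert the 4th prime (prime index) → 7 (decimal)
Compute 4038 mod 7 = 6
6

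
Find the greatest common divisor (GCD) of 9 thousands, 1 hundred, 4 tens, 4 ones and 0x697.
Convert 9 thousands, 1 hundred, 4 tens, 4 ones (place-value notation) → 9×1000 + 1×100 + 4×10 + 4 = 9144 (decimal)
Convert 0x697 (hexadecimal) → 6×256 + 9×16 + 7 = 1687 (decimal)
Compute gcd(9144, 1687) = 1
1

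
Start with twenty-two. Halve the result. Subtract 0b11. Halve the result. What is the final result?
Convert twenty-two (English words) → 22 (decimal)
Start: 22
22 ÷ 2 = 11
Convert 0b11 (binary) → 2 + 1 = 3 (decimal)
11 - 3 = 8
8 ÷ 2 = 4
4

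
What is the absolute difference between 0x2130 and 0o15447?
Convert 0x2130 (hexadecimal) → 2×4096 + 1×256 + 3×16 = 8496 (decimal)
Convert 0o15447 (octal) → 1×4096 + 5×512 + 4×64 + 4×8 + 7 = 6951 (decimal)
Compute |8496 - 6951| = 1545
1545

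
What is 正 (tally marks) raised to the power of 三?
Convert 正 (tally marks) → 5 (decimal)
Convert 三 (Chinese numeral) → 3 (decimal)
Compute 5 ^ 3 = 125
125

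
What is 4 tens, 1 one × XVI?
Convert 4 tens, 1 one (place-value notation) → 4×10 + 1 = 41 (decimal)
Convert XVI (Roman numeral) → 10 + 5 + 1 = 16 (decimal)
Compute 41 × 16 = 656
656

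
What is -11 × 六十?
Convert 六十 (Chinese numeral) → 6×10 = 60 (decimal)
Compute -11 × 60 = -660
-660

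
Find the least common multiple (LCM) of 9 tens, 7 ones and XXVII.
Convert 9 tens, 7 ones (place-value notation) → 9×10 + 7 = 97 (decimal)
Convert XXVII (Roman numeral) → 10 + 10 + 5 + 1 + 1 = 27 (decimal)
Compute lcm(97, 27) = 2619
2619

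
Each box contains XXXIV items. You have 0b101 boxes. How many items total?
Convert XXXIV (Roman numeral) → 10 + 10 + 10 + 4 = 34 (decimal)
Convert 0b101 (binary) → 4 + 1 = 5 (decimal)
Compute 34 × 5 = 170
170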